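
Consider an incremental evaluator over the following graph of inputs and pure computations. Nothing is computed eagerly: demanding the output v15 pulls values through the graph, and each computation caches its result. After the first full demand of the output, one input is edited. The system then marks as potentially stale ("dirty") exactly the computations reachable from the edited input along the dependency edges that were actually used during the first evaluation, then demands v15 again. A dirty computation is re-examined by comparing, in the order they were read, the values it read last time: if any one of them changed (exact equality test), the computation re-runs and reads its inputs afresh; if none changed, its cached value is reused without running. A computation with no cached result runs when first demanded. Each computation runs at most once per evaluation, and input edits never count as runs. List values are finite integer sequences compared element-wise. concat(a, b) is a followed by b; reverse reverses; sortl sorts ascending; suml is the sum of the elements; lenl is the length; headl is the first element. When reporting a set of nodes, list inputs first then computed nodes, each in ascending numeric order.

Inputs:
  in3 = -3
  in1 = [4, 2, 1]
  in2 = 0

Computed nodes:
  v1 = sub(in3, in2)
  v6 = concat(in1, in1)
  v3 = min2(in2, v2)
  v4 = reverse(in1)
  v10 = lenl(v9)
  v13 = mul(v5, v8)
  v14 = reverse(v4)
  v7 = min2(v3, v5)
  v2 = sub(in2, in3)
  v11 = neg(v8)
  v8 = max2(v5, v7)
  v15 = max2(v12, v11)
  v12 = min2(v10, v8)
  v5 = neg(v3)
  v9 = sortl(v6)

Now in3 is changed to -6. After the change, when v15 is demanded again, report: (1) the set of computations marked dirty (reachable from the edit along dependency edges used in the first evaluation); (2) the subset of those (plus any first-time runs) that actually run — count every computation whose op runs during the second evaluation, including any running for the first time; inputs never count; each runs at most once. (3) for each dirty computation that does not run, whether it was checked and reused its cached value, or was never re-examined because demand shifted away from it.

Initial pass — values computed on the first demand:
  v2 = sub(0, -3) = 3
  v3 = min2(0, 3) = 0
  v5 = neg(0) = 0
  v6 = concat([4, 2, 1], [4, 2, 1]) = [4, 2, 1, 4, 2, 1]
  v7 = min2(0, 0) = 0
  v8 = max2(0, 0) = 0
  v9 = sortl([4, 2, 1, 4, 2, 1]) = [1, 1, 2, 2, 4, 4]
  v10 = lenl([1, 1, 2, 2, 4, 4]) = 6
  v11 = neg(0) = 0
  v12 = min2(6, 0) = 0
  v15 = max2(0, 0) = 0

Second demand — change propagation:
  v2: re-runs because in3 -3->-6; new result 6.
  v3: re-runs because v2 3->6; new result 0 (unchanged).
  v5: re-examined; everything it read last time is the same (v3 unchanged) — cache 0 kept, no run.
  v7: re-examined; everything it read last time is the same (v3 unchanged, v5 unchanged) — cache 0 kept, no run.
  v8: re-examined; everything it read last time is the same (v5 unchanged, v7 unchanged) — cache 0 kept, no run.
  v11: re-examined; everything it read last time is the same (v8 unchanged) — cache 0 kept, no run.
  v12: re-examined; everything it read last time is the same (v10 unchanged, v8 unchanged) — cache 0 kept, no run.
  v15: re-examined; everything it read last time is the same (v12 unchanged, v11 unchanged) — cache 0 kept, no run.

The important point: v3 recomputes to an identical value, and the output ends up unchanged.

Dirty set: v2, v3, v5, v7, v8, v11, v12, v15.
Run set: v2, v3 (2 run).
Re-examined without running (cache reused): v5, v7, v8, v11, v12, v15.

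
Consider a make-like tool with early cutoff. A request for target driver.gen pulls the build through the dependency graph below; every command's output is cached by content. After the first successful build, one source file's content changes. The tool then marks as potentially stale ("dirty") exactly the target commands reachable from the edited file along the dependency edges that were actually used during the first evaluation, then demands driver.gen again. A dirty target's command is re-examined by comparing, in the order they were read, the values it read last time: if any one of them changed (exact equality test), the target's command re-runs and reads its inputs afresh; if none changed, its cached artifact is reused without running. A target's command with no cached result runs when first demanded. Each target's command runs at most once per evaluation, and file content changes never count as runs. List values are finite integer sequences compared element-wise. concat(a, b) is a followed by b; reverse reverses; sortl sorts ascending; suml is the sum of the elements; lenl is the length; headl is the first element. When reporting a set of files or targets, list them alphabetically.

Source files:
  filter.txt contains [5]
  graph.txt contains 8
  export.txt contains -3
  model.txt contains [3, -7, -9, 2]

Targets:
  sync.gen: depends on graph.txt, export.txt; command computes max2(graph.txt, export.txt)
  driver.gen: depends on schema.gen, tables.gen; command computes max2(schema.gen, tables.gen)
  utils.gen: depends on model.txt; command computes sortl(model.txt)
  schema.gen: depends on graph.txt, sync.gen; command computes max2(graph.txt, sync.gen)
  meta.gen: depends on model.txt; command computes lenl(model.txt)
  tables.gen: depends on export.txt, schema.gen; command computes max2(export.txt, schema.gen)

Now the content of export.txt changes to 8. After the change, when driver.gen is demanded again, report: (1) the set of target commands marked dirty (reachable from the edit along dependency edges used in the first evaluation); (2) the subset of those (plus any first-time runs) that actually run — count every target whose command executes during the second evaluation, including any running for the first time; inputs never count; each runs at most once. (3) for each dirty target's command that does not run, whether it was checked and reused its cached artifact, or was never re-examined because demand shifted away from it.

First demand of the output computes:
  sync.gen = max2(8, -3) = 8
  schema.gen = max2(8, 8) = 8
  tables.gen = max2(-3, 8) = 8
  driver.gen = max2(8, 8) = 8

After the edit, cleaning proceeds:
  sync.gen: a read changed (export.txt -3->8) — executes, giving 8 — identical to its old value.
  schema.gen: dirty, but its reads are unchanged (graph.txt unchanged, sync.gen unchanged); cached 8 stands.
  tables.gen: a read changed (export.txt -3->8) — executes, giving 8 — identical to its old value.
  driver.gen: dirty, but its reads are unchanged (schema.gen unchanged, tables.gen unchanged); cached 8 stands.

Note where the cutoff bites: schema.gen is checked, finds nothing changed, and keeps its cache.

The edit dirties: driver.gen, schema.gen, sync.gen, tables.gen.
2 target commands run: sync.gen, tables.gen.
Cache hits after checking: driver.gen, schema.gen.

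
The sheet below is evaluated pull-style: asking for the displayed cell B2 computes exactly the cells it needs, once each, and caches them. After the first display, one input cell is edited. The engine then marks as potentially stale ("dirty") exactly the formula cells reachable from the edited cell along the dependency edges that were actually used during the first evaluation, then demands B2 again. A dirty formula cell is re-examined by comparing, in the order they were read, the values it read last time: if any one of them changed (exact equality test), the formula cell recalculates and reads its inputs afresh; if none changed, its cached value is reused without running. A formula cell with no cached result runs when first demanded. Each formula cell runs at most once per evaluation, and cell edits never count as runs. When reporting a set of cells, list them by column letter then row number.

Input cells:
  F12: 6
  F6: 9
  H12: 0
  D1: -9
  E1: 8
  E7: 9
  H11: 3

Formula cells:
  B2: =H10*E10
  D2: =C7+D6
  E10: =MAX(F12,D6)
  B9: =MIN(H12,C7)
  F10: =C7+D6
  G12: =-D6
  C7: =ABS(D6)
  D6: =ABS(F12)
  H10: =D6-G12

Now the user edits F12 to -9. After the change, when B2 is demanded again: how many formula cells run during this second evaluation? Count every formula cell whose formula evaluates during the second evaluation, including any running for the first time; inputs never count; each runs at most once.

First demand of the output computes:
  D6 = ABS(6) = 6
  E10 = MAX(6, 6) = 6
  G12 = -(6) = -6
  H10 = 6 - -6 = 12
  B2 = 12 * 6 = 72

After the edit, cleaning proceeds:
  D6: a read changed (F12 6->-9) — executes, giving 9.
  E10: a read changed (F12 6->-9; D6 6->9) — executes, giving 9.
  G12: a read changed (D6 6->9) — executes, giving -9.
  H10: a read changed (D6 6->9; G12 -6->-9) — executes, giving 18.
  B2: a read changed (H10 12->18; E10 6->9) — executes, giving 162.

5 formula cells run: B2, D6, E10, G12, H10.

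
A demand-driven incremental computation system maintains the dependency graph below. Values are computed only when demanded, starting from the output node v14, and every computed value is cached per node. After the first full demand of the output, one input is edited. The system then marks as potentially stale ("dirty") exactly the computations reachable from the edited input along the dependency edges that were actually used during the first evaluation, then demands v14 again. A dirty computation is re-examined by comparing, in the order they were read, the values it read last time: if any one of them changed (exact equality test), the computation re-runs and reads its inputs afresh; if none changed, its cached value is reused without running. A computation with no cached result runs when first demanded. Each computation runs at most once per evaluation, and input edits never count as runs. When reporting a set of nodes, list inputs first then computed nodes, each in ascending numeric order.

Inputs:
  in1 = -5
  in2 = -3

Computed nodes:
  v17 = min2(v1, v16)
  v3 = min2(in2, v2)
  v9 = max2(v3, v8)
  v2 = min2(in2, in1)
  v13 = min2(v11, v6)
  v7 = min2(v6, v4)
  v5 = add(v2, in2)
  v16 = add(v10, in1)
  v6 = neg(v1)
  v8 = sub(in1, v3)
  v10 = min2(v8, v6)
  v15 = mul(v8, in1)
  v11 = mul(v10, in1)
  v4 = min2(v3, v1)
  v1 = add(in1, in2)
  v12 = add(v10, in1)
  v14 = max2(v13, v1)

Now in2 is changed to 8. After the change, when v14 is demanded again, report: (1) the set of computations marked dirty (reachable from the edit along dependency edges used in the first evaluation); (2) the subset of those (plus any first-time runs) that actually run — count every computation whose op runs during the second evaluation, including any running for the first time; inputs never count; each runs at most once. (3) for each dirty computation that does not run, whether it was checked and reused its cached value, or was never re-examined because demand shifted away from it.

First evaluation (everything demanded from the output):
  v1 = add(-5, -3) = -8
  v2 = min2(-3, -5) = -5
  v3 = min2(-3, -5) = -5
  v6 = neg(-8) = 8
  v8 = sub(-5, -5) = 0
  v10 = min2(0, 8) = 0
  v11 = mul(0, -5) = 0
  v13 = min2(0, 8) = 0
  v14 = max2(0, -8) = 0

Propagation after the edit:
  v1: runs — in2 -3->8; result 3.
  v2: runs — in2 -3->8; result -5 (same value as before).
  v3: runs — in2 -3->8; result -5 (same value as before).
  v6: runs — v1 -8->3; result -3.
  v8: checked — values it read are unchanged (in1 unchanged, v3 unchanged); reused cached 0 without running.
  v10: runs — v6 8->-3; result -3.
  v11: runs — v10 0->-3; result 15.
  v13: runs — v11 0->15; v6 8->-3; result -3.
  v14: runs — v13 0->-3; v1 -8->3; result 3.

Key observation: the cutoff stops propagation at v8 — its inputs' values are unchanged, so it reuses its cache.

Marked dirty: v1, v2, v3, v6, v8, v10, v11, v13, v14.
Computations that run: v1, v2, v3, v6, v10, v11, v13, v14 — 8 in total.
Checked but reused from cache: v8.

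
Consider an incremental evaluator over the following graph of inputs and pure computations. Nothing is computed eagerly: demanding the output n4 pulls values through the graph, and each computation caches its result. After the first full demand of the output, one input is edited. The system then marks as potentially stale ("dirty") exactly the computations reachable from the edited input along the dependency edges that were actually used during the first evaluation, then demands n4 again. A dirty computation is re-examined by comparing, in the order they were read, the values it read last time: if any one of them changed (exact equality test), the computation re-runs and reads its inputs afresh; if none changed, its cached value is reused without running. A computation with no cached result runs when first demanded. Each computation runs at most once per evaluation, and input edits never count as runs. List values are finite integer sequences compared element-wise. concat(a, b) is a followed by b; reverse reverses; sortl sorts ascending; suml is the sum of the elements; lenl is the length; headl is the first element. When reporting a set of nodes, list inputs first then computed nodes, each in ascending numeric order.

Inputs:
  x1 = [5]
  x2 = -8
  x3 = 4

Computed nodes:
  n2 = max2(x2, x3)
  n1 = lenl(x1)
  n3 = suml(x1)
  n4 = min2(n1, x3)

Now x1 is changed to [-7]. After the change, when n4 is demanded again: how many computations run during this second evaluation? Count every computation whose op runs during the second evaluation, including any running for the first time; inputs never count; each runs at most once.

Run set: n1 (1 run).
The important point: n1 recomputes to an identical value, and the output ends up unchanged.

Initial pass — values computed on the first demand:
  n1 = lenl([5]) = 1
  n4 = min2(1, 4) = 1

Second demand — change propagation:
  n1: re-runs because x1 [5]->[-7]; new result 1 (unchanged).
  n4: re-examined; everything it read last time is the same (n1 unchanged, x3 unchanged) — cache 1 kept, no run.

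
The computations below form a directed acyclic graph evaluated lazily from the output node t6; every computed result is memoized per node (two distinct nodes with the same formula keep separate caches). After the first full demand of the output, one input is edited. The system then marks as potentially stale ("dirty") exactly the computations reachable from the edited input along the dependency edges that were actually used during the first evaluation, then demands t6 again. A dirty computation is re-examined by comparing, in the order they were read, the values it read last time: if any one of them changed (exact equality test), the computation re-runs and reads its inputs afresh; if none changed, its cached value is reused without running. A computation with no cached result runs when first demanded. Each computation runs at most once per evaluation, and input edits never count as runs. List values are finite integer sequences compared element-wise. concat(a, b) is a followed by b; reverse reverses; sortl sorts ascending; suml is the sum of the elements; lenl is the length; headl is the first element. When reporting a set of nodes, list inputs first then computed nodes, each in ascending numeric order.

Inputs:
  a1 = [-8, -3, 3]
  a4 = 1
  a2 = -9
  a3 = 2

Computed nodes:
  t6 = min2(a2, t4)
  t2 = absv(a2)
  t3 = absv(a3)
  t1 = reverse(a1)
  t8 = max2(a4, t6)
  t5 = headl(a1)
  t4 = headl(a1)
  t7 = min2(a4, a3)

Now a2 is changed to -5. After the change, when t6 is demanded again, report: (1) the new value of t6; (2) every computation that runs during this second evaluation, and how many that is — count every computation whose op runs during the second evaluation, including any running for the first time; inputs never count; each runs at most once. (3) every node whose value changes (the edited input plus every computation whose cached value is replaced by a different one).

Demanding t6 again yields -8.
1 computations run: t6.
The nodes whose values change: a2, t6.

First demand of the output computes:
  t4 = headl([-8, -3, 3]) = -8
  t6 = min2(-9, -8) = -9

After the edit, cleaning proceeds:
  t6: a read changed (a2 -9->-5) — executes, giving -8.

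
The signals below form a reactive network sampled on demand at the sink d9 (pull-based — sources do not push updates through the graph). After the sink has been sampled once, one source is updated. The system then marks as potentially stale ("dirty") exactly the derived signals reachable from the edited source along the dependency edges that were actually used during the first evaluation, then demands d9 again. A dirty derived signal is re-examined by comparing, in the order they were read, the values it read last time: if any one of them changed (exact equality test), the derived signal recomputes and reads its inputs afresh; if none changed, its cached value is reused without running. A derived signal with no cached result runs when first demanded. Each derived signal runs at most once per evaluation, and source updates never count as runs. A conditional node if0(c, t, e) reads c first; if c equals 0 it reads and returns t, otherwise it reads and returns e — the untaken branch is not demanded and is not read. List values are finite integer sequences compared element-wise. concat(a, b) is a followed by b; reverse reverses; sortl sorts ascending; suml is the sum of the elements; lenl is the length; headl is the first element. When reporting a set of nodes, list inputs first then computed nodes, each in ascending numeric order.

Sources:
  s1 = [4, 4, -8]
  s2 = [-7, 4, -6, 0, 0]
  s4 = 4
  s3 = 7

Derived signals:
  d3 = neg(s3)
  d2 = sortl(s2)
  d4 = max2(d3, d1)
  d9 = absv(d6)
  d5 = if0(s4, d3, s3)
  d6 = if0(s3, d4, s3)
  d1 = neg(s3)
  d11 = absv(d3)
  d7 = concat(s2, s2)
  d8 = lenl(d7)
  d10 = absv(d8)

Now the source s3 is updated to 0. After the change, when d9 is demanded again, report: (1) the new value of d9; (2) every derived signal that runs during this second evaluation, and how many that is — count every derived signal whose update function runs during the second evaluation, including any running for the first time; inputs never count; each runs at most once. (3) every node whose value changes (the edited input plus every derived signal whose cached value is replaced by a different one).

Initial pass — values computed on the first demand:
  d6 = if0(s3=7 -> else branch s3) = 7
  d9 = absv(7) = 7

Second demand — change propagation:
  d1: newly demanded (no cache) — executes and yields 0.
  d3: newly demanded (no cache) — executes and yields 0.
  d4: newly demanded (no cache) — executes and yields 0.
  d6: re-runs because s3 7->0; s3 7->0; new result 0.
  d9: re-runs because d6 7->0; new result 0.

The important point: the flipped condition pulls in fresh nodes; d1, d3, d4 run for the first time.

d9 now evaluates to 0.
Run set: d1, d3, d4, d6, d9 (5 run).
Changed values: s3, d6, d9.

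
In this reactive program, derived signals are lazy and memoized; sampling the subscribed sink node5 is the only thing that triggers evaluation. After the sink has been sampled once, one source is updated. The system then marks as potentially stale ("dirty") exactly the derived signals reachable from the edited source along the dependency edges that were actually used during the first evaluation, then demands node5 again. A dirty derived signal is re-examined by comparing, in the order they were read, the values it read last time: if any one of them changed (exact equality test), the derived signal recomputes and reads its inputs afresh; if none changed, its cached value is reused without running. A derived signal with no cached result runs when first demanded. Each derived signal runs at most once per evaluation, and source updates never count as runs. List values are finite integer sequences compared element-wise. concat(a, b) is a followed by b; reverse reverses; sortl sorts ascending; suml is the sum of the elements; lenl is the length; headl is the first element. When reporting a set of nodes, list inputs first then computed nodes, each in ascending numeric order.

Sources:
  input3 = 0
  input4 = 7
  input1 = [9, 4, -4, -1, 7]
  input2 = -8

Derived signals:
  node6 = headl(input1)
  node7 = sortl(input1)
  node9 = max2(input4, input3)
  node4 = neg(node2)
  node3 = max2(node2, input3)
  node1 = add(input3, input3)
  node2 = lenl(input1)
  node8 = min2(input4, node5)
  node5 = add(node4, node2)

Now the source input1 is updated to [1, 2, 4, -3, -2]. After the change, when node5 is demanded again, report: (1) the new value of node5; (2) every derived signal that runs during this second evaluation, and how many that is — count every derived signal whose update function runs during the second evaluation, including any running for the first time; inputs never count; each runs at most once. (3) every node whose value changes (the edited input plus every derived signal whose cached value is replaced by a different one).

Demanding node5 again yields 0.
1 derived signals run: node2.
The nodes whose values change: input1.
Note the absorption at node2: it re-runs yet its value is the same, leaving the output's value untouched.

First demand of the output computes:
  node2 = lenl([9, 4, -4, -1, 7]) = 5
  node4 = neg(5) = -5
  node5 = add(-5, 5) = 0

After the edit, cleaning proceeds:
  node2: a read changed (input1 [9, 4, -4, -1, 7]->[1, 2, 4, -3, -2]) — executes, giving 5 — identical to its old value.
  node4: dirty, but its reads are unchanged (node2 unchanged); cached -5 stands.
  node5: dirty, but its reads are unchanged (node4 unchanged, node2 unchanged); cached 0 stands.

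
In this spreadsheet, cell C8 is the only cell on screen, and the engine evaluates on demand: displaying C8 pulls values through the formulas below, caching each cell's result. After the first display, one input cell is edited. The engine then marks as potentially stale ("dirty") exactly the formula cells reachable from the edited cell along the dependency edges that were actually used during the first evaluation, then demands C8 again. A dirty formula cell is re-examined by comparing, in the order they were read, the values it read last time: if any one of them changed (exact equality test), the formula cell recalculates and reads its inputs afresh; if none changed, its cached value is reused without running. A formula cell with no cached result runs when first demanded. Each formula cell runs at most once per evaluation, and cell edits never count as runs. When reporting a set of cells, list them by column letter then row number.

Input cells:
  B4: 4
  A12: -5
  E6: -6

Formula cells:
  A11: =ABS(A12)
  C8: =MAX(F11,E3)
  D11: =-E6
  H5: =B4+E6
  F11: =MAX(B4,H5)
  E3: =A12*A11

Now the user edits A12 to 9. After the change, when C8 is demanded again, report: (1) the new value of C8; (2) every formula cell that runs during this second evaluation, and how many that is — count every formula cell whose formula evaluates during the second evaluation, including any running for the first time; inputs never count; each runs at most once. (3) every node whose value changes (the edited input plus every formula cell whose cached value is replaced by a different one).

Initial pass — values computed on the first demand:
  A11 = ABS(-5) = 5
  E3 = -5 * 5 = -25
  H5 = 4 + -6 = -2
  F11 = MAX(4, -2) = 4
  C8 = MAX(4, -25) = 4

Second demand — change propagation:
  A11: re-runs because A12 -5->9; new result 9.
  E3: re-runs because A12 -5->9; A11 5->9; new result 81.
  C8: re-runs because E3 -25->81; new result 81.

C8 now evaluates to 81.
Run set: A11, C8, E3 (3 run).
Changed values: A11, A12, C8, E3.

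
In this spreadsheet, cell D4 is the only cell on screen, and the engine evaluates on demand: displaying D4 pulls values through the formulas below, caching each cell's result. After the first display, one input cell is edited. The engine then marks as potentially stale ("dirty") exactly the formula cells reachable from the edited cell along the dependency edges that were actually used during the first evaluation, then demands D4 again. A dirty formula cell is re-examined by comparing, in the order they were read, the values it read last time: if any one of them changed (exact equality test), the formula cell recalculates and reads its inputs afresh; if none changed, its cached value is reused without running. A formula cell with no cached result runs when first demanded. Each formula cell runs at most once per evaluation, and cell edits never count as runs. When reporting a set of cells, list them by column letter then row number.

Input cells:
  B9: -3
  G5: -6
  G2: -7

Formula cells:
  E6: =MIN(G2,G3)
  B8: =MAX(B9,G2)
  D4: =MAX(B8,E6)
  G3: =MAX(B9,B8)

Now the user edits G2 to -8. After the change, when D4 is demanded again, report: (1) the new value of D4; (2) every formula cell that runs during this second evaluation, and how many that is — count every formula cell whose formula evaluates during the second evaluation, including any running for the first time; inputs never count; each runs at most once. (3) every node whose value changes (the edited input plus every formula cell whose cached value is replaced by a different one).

Initial pass — values computed on the first demand:
  B8 = MAX(-3, -7) = -3
  G3 = MAX(-3, -3) = -3
  E6 = MIN(-7, -3) = -7
  D4 = MAX(-3, -7) = -3

Second demand — change propagation:
  B8: re-runs because G2 -7->-8; new result -3 (unchanged).
  G3: re-examined; everything it read last time is the same (B9 unchanged, B8 unchanged) — cache -3 kept, no run.
  E6: re-runs because G2 -7->-8; new result -8.
  D4: re-runs because E6 -7->-8; new result -3 (unchanged).

The important point: at G3 every value read last time is unchanged, so the dirty flag clears without a run.

D4 now evaluates to -3.
Run set: B8, D4, E6 (3 run).
Changed values: E6, G2.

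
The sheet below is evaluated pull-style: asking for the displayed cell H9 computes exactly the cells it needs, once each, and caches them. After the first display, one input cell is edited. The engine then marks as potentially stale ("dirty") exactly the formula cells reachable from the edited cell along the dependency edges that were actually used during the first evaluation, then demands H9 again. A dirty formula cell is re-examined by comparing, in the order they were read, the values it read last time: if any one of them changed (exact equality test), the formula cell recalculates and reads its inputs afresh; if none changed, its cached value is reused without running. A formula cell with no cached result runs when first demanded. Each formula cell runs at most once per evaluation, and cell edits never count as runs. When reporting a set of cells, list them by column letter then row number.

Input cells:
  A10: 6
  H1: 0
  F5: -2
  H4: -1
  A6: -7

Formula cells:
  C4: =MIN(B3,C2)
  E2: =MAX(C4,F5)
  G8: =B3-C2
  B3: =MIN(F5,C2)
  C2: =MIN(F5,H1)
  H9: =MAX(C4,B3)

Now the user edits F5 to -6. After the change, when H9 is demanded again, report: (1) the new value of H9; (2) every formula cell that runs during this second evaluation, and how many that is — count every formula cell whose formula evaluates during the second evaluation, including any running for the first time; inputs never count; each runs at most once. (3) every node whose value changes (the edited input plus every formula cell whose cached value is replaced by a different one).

Demanding H9 again yields -6.
4 formula cells run: B3, C2, C4, H9.
The nodes whose values change: B3, C2, C4, F5, H9.

First demand of the output computes:
  C2 = MIN(-2, 0) = -2
  B3 = MIN(-2, -2) = -2
  C4 = MIN(-2, -2) = -2
  H9 = MAX(-2, -2) = -2

After the edit, cleaning proceeds:
  C2: a read changed (F5 -2->-6) — executes, giving -6.
  B3: a read changed (F5 -2->-6; C2 -2->-6) — executes, giving -6.
  C4: a read changed (B3 -2->-6; C2 -2->-6) — executes, giving -6.
  H9: a read changed (C4 -2->-6; B3 -2->-6) — executes, giving -6.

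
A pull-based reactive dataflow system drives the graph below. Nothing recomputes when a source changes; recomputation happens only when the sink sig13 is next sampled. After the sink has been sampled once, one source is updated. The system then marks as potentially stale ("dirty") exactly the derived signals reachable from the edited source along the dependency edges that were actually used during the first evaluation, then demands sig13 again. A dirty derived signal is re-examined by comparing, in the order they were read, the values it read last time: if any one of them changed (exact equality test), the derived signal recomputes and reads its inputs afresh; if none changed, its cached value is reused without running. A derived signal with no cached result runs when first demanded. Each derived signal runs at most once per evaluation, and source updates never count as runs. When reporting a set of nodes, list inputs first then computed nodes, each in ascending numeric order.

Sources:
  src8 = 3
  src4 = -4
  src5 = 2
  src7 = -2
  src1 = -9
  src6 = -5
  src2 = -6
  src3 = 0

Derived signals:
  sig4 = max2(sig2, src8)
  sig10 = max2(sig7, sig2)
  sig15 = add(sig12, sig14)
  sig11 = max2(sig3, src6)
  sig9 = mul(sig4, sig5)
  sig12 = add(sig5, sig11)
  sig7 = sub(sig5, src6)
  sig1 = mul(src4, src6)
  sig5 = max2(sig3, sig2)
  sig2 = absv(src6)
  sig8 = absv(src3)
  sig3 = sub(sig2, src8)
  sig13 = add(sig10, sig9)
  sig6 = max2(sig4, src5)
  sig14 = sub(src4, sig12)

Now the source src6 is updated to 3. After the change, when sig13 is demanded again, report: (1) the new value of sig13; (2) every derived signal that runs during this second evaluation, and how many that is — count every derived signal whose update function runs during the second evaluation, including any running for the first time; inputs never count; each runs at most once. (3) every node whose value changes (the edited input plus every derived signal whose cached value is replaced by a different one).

New value of sig13: 12.
Derived signals that run: sig2, sig3, sig4, sig5, sig7, sig9, sig10, sig13 — 8 in total.
Values that change: src6, sig2, sig3, sig4, sig5, sig7, sig9, sig10, sig13.

First evaluation (everything demanded from the output):
  sig2 = absv(-5) = 5
  sig3 = sub(5, 3) = 2
  sig4 = max2(5, 3) = 5
  sig5 = max2(2, 5) = 5
  sig7 = sub(5, -5) = 10
  sig9 = mul(5, 5) = 25
  sig10 = max2(10, 5) = 10
  sig13 = add(10, 25) = 35

Propagation after the edit:
  sig2: runs — src6 -5->3; result 3.
  sig3: runs — sig2 5->3; result 0.
  sig4: runs — sig2 5->3; result 3.
  sig5: runs — sig3 2->0; sig2 5->3; result 3.
  sig7: runs — sig5 5->3; src6 -5->3; result 0.
  sig9: runs — sig4 5->3; sig5 5->3; result 9.
  sig10: runs — sig7 10->0; sig2 5->3; result 3.
  sig13: runs — sig10 10->3; sig9 25->9; result 12.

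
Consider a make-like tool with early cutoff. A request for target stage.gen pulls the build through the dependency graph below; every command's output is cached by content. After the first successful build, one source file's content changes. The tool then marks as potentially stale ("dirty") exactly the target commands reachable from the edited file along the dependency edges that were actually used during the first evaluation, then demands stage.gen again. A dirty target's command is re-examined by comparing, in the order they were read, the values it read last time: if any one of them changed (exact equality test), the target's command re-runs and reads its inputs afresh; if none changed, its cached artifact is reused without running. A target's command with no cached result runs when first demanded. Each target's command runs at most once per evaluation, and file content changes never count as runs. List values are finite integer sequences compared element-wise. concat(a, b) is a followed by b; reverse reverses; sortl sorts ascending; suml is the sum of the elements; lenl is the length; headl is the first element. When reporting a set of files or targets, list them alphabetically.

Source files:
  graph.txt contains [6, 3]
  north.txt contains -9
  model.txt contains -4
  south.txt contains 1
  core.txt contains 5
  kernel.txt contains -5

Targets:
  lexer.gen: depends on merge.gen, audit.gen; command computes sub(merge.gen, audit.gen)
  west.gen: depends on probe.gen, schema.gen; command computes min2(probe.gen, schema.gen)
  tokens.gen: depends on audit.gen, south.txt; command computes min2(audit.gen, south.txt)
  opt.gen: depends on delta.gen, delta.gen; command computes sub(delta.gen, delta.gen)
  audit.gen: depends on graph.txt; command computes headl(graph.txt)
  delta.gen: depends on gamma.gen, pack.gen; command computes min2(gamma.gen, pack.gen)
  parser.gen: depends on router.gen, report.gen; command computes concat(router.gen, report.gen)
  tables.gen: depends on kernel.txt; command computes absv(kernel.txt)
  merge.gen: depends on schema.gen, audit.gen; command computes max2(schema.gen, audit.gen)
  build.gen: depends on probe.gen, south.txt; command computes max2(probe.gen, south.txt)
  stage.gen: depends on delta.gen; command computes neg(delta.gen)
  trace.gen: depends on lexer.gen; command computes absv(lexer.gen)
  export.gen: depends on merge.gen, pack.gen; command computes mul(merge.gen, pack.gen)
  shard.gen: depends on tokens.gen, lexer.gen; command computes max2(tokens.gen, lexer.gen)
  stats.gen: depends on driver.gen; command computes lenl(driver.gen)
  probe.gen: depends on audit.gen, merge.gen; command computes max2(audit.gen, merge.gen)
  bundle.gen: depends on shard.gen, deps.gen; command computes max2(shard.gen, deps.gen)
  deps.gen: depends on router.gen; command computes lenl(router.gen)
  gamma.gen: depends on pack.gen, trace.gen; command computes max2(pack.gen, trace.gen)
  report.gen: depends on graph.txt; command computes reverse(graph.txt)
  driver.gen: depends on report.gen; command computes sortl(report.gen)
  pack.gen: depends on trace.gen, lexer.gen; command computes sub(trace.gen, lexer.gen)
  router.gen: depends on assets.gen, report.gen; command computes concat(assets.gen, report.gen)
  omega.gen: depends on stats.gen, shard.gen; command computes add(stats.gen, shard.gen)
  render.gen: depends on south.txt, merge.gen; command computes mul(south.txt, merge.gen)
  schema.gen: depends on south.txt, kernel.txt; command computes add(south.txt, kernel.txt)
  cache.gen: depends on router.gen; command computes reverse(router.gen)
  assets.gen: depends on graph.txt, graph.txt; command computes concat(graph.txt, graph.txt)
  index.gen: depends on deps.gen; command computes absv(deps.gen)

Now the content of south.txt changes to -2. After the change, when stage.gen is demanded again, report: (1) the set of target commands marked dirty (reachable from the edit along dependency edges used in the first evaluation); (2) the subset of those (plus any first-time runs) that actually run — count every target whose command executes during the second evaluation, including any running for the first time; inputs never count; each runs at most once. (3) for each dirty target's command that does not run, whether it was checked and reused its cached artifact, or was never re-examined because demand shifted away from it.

The edit dirties: delta.gen, gamma.gen, lexer.gen, merge.gen, pack.gen, schema.gen, stage.gen, trace.gen.
2 target commands run: merge.gen, schema.gen.
Cache hits after checking: delta.gen, gamma.gen, lexer.gen, pack.gen, stage.gen, trace.gen.
Note the absorption at merge.gen: it re-runs yet its value is the same, leaving the output's value untouched.

First demand of the output computes:
  audit.gen = headl([6, 3]) = 6
  schema.gen = add(1, -5) = -4
  merge.gen = max2(-4, 6) = 6
  lexer.gen = sub(6, 6) = 0
  trace.gen = absv(0) = 0
  pack.gen = sub(0, 0) = 0
  gamma.gen = max2(0, 0) = 0
  delta.gen = min2(0, 0) = 0
  stage.gen = neg(0) = 0

After the edit, cleaning proceeds:
  schema.gen: a read changed (south.txt 1->-2) — executes, giving -7.
  merge.gen: a read changed (schema.gen -4->-7) — executes, giving 6 — identical to its old value.
  lexer.gen: dirty, but its reads are unchanged (merge.gen unchanged, audit.gen unchanged); cached 0 stands.
  trace.gen: dirty, but its reads are unchanged (lexer.gen unchanged); cached 0 stands.
  pack.gen: dirty, but its reads are unchanged (trace.gen unchanged, lexer.gen unchanged); cached 0 stands.
  gamma.gen: dirty, but its reads are unchanged (pack.gen unchanged, trace.gen unchanged); cached 0 stands.
  delta.gen: dirty, but its reads are unchanged (gamma.gen unchanged, pack.gen unchanged); cached 0 stands.
  stage.gen: dirty, but its reads are unchanged (delta.gen unchanged); cached 0 stands.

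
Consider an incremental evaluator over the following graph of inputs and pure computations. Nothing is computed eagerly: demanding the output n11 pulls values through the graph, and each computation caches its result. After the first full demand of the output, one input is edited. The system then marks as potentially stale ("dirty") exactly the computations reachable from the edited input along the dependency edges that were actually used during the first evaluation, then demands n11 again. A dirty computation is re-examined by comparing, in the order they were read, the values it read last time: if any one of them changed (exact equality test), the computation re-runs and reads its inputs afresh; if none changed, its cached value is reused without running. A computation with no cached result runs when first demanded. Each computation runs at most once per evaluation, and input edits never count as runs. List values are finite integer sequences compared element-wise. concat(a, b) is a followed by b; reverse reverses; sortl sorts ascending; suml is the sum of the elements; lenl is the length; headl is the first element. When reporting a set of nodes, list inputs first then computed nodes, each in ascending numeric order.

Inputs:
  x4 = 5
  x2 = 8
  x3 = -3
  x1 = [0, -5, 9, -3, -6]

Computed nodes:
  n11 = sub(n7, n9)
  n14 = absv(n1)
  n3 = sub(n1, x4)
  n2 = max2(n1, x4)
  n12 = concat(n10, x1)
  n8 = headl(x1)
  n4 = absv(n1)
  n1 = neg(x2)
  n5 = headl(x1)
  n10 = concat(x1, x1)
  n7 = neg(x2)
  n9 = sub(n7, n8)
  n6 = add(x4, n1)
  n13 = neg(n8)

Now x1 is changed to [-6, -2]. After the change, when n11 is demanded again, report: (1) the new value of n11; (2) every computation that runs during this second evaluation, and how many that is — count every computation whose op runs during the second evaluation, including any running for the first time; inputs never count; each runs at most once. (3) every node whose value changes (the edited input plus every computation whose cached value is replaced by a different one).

Initial pass — values computed on the first demand:
  n7 = neg(8) = -8
  n8 = headl([0, -5, 9, -3, -6]) = 0
  n9 = sub(-8, 0) = -8
  n11 = sub(-8, -8) = 0

Second demand — change propagation:
  n8: re-runs because x1 [0, -5, 9, -3, -6]->[-6, -2]; new result -6.
  n9: re-runs because n8 0->-6; new result -2.
  n11: re-runs because n9 -8->-2; new result -6.

n11 now evaluates to -6.
Run set: n8, n9, n11 (3 run).
Changed values: x1, n8, n9, n11.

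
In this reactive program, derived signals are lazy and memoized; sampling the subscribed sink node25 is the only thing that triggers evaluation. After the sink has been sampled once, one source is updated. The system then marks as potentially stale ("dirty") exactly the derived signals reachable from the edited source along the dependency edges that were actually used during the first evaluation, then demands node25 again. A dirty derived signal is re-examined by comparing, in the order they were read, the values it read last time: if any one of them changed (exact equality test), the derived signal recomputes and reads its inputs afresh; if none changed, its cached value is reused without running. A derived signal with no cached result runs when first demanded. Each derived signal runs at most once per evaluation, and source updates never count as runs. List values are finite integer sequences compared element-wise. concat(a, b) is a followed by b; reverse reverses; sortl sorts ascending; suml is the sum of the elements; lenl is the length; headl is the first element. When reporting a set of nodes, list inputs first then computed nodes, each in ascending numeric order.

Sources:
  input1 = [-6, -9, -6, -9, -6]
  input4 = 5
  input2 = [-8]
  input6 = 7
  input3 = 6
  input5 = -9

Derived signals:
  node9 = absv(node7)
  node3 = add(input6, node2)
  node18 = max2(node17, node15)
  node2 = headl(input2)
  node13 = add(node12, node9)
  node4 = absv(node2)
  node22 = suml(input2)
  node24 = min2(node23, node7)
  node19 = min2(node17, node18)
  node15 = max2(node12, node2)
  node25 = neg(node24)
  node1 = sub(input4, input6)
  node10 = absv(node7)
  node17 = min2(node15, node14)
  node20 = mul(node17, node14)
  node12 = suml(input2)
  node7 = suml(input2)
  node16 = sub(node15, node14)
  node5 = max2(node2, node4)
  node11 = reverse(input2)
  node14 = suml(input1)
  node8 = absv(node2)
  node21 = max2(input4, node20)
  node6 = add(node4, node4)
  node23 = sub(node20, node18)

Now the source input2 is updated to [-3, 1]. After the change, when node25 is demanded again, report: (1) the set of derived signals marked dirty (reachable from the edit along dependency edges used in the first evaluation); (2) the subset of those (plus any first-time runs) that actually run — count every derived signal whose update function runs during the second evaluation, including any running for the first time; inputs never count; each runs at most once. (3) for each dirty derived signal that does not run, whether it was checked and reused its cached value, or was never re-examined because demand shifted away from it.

First demand of the output computes:
  node2 = headl([-8]) = -8
  node7 = suml([-8]) = -8
  node12 = suml([-8]) = -8
  node14 = suml([-6, -9, -6, -9, -6]) = -36
  node15 = max2(-8, -8) = -8
  node17 = min2(-8, -36) = -36
  node18 = max2(-36, -8) = -8
  node20 = mul(-36, -36) = 1296
  node23 = sub(1296, -8) = 1304
  node24 = min2(1304, -8) = -8
  node25 = neg(-8) = 8

After the edit, cleaning proceeds:
  node2: a read changed (input2 [-8]->[-3, 1]) — executes, giving -3.
  node7: a read changed (input2 [-8]->[-3, 1]) — executes, giving -2.
  node12: a read changed (input2 [-8]->[-3, 1]) — executes, giving -2.
  node15: a read changed (node12 -8->-2; node2 -8->-3) — executes, giving -2.
  node17: a read changed (node15 -8->-2) — executes, giving -36 — identical to its old value.
  node18: a read changed (node15 -8->-2) — executes, giving -2.
  node20: dirty, but its reads are unchanged (node17 unchanged, node14 unchanged); cached 1296 stands.
  node23: a read changed (node18 -8->-2) — executes, giving 1298.
  node24: a read changed (node23 1304->1298; node7 -8->-2) — executes, giving -2.
  node25: a read changed (node24 -8->-2) — executes, giving 2.

Note where the cutoff bites: node20 is checked, finds nothing changed, and keeps its cache.

The edit dirties: node2, node7, node12, node15, node17, node18, node20, node23, node24, node25.
9 derived signals run: node2, node7, node12, node15, node17, node18, node23, node24, node25.
Cache hits after checking: node20.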